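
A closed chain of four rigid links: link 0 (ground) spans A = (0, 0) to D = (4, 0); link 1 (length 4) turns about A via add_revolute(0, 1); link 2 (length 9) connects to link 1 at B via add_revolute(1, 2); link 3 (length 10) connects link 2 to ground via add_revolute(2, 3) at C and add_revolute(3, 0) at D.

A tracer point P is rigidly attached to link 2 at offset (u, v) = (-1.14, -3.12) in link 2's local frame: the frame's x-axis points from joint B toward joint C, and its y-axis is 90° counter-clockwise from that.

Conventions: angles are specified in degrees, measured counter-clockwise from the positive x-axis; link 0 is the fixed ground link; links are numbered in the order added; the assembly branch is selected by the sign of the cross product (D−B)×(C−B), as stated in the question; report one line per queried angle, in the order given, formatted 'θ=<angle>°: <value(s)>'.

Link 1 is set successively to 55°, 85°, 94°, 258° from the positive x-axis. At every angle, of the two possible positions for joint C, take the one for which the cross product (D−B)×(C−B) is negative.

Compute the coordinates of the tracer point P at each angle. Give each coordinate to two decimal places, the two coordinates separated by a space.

A=(0,0), D=(4.00,0)
θ=55°: B = A + 4.00·(cos55°, sin55°) = (2.2943, 3.2766)
θ=55°: |BD| = 3.6940
θ=55°: circle(B,9.00) ∩ circle(D,10.00): a=-0.7248, h=8.9708
θ=55°:   candidates: C₊=(9.9168,8.0617) cross=33.138; C₋=(-5.9975,-0.2228) cross=-33.138
θ=55°:   branch - wants cross < 0 → take C=(-5.9975,-0.2228) (cross=-33.138)
θ=55°: ex = (C−B)/|BC| = (-0.9213,-0.3888); ey = (0.3888,-0.9213)
θ=55°: P = B + -1.14·ex + -3.12·ey = (2.1315,6.5944)
θ=85°: B = A + 4.00·(cos85°, sin85°) = (0.3486, 3.9848)
θ=85°: |BD| = 5.4047
θ=85°: circle(B,9.00) ∩ circle(D,10.00): a=0.9446, h=8.9503
θ=85°:   candidates: C₊=(7.5857,9.3350) cross=48.374; C₋=(-5.6120,-2.7584) cross=-48.374
θ=85°:   branch - wants cross < 0 → take C=(-5.6120,-2.7584) (cross=-48.374)
θ=85°: ex = (C−B)/|BC| = (-0.6623,-0.7492); ey = (0.7492,-0.6623)
θ=85°: P = B + -1.14·ex + -3.12·ey = (-1.2340,6.9053)
θ=94°: B = A + 4.00·(cos94°, sin94°) = (-0.2790, 3.9903)
θ=94°: |BD| = 5.8508
θ=94°: circle(B,9.00) ∩ circle(D,10.00): a=1.3017, h=8.9054
θ=94°:   candidates: C₊=(6.7464,9.6155) cross=52.104; C₋=(-5.4005,-3.4105) cross=-52.104
θ=94°:   branch - wants cross < 0 → take C=(-5.4005,-3.4105) (cross=-52.104)
θ=94°: ex = (C−B)/|BC| = (-0.5690,-0.8223); ey = (0.8223,-0.5690)
θ=94°: P = B + -1.14·ex + -3.12·ey = (-2.1959,6.7031)
θ=258°: B = A + 4.00·(cos258°, sin258°) = (-0.8316, -3.9126)
θ=258°: |BD| = 6.2172
θ=258°: circle(B,9.00) ∩ circle(D,10.00): a=1.5806, h=8.8601
θ=258°:   candidates: C₊=(-5.1792,3.9677) cross=55.085; C₋=(5.9725,-9.8035) cross=-55.085
θ=258°:   branch - wants cross < 0 → take C=(5.9725,-9.8035) (cross=-55.085)
θ=258°: ex = (C−B)/|BC| = (0.7560,-0.6545); ey = (0.6545,0.7560)
θ=258°: P = B + -1.14·ex + -3.12·ey = (-3.7357,-5.5252)

θ=55°: 2.13 6.59
θ=85°: -1.23 6.91
θ=94°: -2.20 6.70
θ=258°: -3.74 -5.53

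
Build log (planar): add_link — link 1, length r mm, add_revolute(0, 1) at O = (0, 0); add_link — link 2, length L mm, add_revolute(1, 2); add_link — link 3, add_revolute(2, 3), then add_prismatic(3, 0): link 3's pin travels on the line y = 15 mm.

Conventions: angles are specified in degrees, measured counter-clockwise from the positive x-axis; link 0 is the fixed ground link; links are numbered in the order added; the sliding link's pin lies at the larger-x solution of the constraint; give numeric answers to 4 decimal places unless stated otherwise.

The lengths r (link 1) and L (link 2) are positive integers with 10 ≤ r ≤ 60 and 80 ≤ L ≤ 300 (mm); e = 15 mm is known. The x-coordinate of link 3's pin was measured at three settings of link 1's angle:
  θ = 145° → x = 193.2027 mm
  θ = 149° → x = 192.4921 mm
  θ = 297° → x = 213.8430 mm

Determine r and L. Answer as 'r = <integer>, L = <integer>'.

constraint per measurement: (x − r cos θ)² + (r sin θ − e)² = L²
subtracting the θ₁ and θ₂ equations cancels the r² and L² terms:
r = (x₁² − x₂²) / (2[(x₁cos θ₁ + e sin θ₁) − (x₂cos θ₂ + e sin θ₂)]) = 17.9990 → r = 18
L² = (x₁ − r cos θ₁)² + (r sin θ₁ − e)² = 43263.9979 → L = 208.0000 → L = 208
check at θ₃=297°: x = 213.8430 (printed 213.8430) ✓

r = 18, L = 208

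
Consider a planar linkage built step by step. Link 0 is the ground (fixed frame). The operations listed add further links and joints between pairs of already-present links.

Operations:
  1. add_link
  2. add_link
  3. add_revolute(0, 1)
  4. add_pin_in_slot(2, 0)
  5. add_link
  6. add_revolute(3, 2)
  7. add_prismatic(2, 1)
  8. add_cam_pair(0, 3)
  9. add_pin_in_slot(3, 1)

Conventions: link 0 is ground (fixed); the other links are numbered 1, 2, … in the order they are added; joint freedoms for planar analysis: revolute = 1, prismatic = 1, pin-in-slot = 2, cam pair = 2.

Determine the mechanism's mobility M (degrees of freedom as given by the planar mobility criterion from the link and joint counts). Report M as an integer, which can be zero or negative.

(L,J1,J2)=(1,0,0); link0 fixed
link1: (2,0,0)
link2: (3,0,0)
R 0-1 [J1]: (3,1,0)
PS 2-0 [J2]: (3,1,1)
link3: (4,1,1)
R 3-2 [J1]: (4,2,1)
P 2-1 [J1]: (4,3,1)
C 0-3 [J2]: (4,3,2)
PS 3-1 [J2]: (4,3,3)
Grübler: 3·3 − 2·3 − 3 = 0

M = 0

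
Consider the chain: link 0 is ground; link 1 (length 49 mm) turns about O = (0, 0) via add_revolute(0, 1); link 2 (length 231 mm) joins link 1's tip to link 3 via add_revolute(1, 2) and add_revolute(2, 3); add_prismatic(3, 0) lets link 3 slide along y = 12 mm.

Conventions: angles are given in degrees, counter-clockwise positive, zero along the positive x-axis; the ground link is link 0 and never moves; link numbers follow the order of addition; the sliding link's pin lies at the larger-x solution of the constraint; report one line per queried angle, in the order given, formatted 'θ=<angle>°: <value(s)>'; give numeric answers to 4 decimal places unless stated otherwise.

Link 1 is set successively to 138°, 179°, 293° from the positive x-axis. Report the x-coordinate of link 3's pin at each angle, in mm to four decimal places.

geometry: r = 49 mm, L = 231 mm, e = 12 mm
θ=138°: crank pin P = (r cos θ, r sin θ) = (-36.414096, 32.787400)
θ=138°: h = r sin θ − e = 32.787400 − 12 = 20.787400
θ=138°: x = r cos θ + √(L² − h²) = -36.414096 + 230.062783 = 193.648686
θ=179°: crank pin P = (r cos θ, r sin θ) = (-48.992537, 0.855168)
θ=179°: h = r sin θ − e = 0.855168 − 12 = -11.144832
θ=179°: x = r cos θ + √(L² − h²) = -48.992537 + 230.730996 = 181.738459
θ=293°: crank pin P = (r cos θ, r sin θ) = (19.145825, -45.104738)
θ=293°: h = r sin θ − e = -45.104738 − 12 = -57.104738
θ=293°: x = r cos θ + √(L² − h²) = 19.145825 + 223.830402 = 242.976227

θ=138°: 193.6487
θ=179°: 181.7385
θ=293°: 242.9762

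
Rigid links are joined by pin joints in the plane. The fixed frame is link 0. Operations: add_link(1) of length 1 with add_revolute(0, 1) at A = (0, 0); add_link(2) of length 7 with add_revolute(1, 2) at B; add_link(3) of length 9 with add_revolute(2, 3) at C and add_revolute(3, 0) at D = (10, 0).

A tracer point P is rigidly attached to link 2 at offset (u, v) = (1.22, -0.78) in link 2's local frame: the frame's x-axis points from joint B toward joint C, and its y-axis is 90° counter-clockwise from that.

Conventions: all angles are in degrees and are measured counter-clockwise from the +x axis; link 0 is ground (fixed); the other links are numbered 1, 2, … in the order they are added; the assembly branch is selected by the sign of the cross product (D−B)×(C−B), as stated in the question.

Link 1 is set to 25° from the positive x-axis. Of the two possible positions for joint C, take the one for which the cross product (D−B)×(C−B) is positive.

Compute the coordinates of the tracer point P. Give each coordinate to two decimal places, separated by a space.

A=(0,0), D=(10.00,0)
B = A + 1.00·(cos25°, sin25°) = (0.9063, 0.4226)
|BD| = 9.1035
circle(B,7.00) ∩ circle(D,9.00): a=2.7942, h=6.4181
  candidates: C₊=(3.9954,6.7041) cross=58.428; C₋=(3.3995,-6.1183) cross=-58.428
  branch + wants cross > 0 → take C=(3.9954,6.7041) (cross=58.428)
ex = (C−B)/|BC| = (0.4413,0.8974); ey = (-0.8974,0.4413)
P = B + 1.22·ex + -0.78·ey = (2.1446,1.1732)

2.14 1.17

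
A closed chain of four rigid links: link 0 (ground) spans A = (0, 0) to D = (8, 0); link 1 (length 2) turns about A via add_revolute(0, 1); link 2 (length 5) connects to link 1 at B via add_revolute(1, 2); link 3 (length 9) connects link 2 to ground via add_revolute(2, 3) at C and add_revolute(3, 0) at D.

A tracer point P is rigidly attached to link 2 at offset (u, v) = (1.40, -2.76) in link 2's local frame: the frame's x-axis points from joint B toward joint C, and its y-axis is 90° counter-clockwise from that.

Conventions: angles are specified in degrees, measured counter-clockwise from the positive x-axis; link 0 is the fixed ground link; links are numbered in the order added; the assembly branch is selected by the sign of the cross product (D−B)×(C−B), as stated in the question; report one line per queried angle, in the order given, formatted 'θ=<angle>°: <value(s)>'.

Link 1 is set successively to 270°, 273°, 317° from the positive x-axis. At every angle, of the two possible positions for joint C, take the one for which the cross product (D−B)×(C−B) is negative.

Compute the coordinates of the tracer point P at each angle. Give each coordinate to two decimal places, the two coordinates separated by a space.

A=(0,0), D=(8.00,0)
θ=270°: B = A + 2.00·(cos270°, sin270°) = (-0.0000, -2.0000)
θ=270°: |BD| = 8.2462
θ=270°: circle(B,5.00) ∩ circle(D,9.00): a=0.7276, h=4.9468
θ=270°:   candidates: C₊=(-0.4939,2.9755) cross=40.792; C₋=(1.9057,-6.6226) cross=-40.792
θ=270°:   branch - wants cross < 0 → take C=(1.9057,-6.6226) (cross=-40.792)
θ=270°: ex = (C−B)/|BC| = (0.3811,-0.9245); ey = (0.9245,0.3811)
θ=270°: P = B + 1.40·ex + -2.76·ey = (-2.0181,-4.3462)
θ=273°: B = A + 2.00·(cos273°, sin273°) = (0.1047, -1.9973)
θ=273°: |BD| = 8.1440
θ=273°: circle(B,5.00) ∩ circle(D,9.00): a=0.6339, h=4.9597
θ=273°:   candidates: C₊=(-0.4971,2.9664) cross=40.392; C₋=(1.9355,-6.6500) cross=-40.392
θ=273°:   branch - wants cross < 0 → take C=(1.9355,-6.6500) (cross=-40.392)
θ=273°: ex = (C−B)/|BC| = (0.3662,-0.9305); ey = (0.9305,0.3662)
θ=273°: P = B + 1.40·ex + -2.76·ey = (-1.9510,-4.3107)
θ=317°: B = A + 2.00·(cos317°, sin317°) = (1.4627, -1.3640)
θ=317°: |BD| = 6.6781
θ=317°: circle(B,5.00) ∩ circle(D,9.00): a=-0.8538, h=4.9266
θ=317°:   candidates: C₊=(-0.3793,3.2843) cross=32.900; C₋=(1.6332,-6.3611) cross=-32.900
θ=317°:   branch - wants cross < 0 → take C=(1.6332,-6.3611) (cross=-32.900)
θ=317°: ex = (C−B)/|BC| = (0.0341,-0.9994); ey = (0.9994,0.0341)
θ=317°: P = B + 1.40·ex + -2.76·ey = (-1.2480,-2.8573)

θ=270°: -2.02 -4.35
θ=273°: -1.95 -4.31
θ=317°: -1.25 -2.86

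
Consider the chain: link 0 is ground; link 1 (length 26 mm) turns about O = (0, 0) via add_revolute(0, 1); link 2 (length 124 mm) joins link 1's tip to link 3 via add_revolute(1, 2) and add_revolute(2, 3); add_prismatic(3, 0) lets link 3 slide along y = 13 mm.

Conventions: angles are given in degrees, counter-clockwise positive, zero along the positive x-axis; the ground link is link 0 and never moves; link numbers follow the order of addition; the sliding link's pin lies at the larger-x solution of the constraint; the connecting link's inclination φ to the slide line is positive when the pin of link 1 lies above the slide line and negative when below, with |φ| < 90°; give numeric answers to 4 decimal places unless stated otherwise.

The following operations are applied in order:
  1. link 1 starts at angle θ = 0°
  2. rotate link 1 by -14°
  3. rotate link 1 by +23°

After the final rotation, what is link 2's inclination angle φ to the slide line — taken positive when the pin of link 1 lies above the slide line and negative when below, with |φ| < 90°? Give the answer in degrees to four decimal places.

geometry: r = 26 mm, L = 124 mm, e = 13 mm; θ starts at 0°
rotate link 1 by -14°: θ ← 0° -14° = -14°
rotate link 1 by +23°: θ ← -14° +23° = 9°
h = r sin θ − e = 4.067296 − 13 = -8.932704
sin φ = h / L = -8.932704 / 124 = -0.07203793
φ = arcsin(-0.07203793) = -4.131048°

-4.1310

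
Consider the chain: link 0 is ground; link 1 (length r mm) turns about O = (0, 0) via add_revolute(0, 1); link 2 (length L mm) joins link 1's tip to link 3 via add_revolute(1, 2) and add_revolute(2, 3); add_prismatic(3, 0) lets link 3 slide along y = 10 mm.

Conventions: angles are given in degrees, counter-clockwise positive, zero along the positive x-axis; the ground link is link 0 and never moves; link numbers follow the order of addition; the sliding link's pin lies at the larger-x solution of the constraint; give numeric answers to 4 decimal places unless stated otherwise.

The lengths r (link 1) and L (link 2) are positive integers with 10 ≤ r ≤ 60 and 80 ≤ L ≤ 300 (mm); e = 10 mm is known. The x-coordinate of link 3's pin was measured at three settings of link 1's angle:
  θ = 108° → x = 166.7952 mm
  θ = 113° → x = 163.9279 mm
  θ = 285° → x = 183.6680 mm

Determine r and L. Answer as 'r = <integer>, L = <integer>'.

constraint per measurement: (x − r cos θ)² + (r sin θ − e)² = L²
subtracting the θ₁ and θ₂ equations cancels the r² and L² terms:
r = (x₁² − x₂²) / (2[(x₁cos θ₁ + e sin θ₁) − (x₂cos θ₂ + e sin θ₂)]) = 36.9998 → r = 37
L² = (x₁ − r cos θ₁)² + (r sin θ₁ − e)² = 32400.0057 → L = 180.0000 → L = 180
check at θ₃=285°: x = 183.6680 (printed 183.6680) ✓

r = 37, L = 180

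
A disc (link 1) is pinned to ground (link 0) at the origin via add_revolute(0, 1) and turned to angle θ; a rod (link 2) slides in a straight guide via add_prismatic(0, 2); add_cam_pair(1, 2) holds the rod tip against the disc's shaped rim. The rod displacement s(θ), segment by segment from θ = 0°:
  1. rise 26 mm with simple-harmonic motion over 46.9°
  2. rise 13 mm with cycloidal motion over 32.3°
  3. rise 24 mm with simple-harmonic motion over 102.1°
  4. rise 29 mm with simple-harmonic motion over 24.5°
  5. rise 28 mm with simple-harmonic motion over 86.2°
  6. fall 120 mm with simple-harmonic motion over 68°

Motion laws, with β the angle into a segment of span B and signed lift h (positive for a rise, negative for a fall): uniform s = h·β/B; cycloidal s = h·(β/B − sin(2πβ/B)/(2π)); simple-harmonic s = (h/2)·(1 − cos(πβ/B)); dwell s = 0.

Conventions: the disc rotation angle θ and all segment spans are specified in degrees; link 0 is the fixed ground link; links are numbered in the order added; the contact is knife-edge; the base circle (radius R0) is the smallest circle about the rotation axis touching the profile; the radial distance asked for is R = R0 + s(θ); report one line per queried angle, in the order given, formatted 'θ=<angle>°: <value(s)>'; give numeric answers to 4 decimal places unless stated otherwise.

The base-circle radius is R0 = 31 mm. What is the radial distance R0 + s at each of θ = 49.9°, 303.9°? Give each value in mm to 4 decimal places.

segment 1 (0° to 46.9°, simple-harmonic, h = 26) is passed completely: s = 0.0000 + (26) = 26.0000
θ = 49.9° falls in segment 2 (46.9° to 79.2°, cycloidal, h = 13): β = 49.9 − 46.9 = 3°, B = 32.3°; Δs = 13·(0.0929 − sin(2π·0.0929)/(2π)) = 0.0674; s = 26.0000 + 0.0674 = 26.0674
segment 2 (46.9° to 79.2°, cycloidal, h = 13) is passed completely: s = 26.0000 + (13) = 39.0000
segment 3 (79.2° to 181.3°, simple-harmonic, h = 24) is passed completely: s = 39.0000 + (24) = 63.0000
segment 4 (181.3° to 205.8°, simple-harmonic, h = 29) is passed completely: s = 63.0000 + (29) = 92.0000
segment 5 (205.8° to 292°, simple-harmonic, h = 28) is passed completely: s = 92.0000 + (28) = 120.0000
θ = 303.9° falls in segment 6 (292° to 360°, simple-harmonic, h = -120): β = 303.9 − 292 = 11.9°, B = 68°; Δs = -120/2·(1 − cos(π·0.1750)) = -8.8416; s = 120.0000 − 8.8416 = 111.1584
θ=49.9°: R = R0 + s = 31 + 26.0674 = 57.0674
θ=303.9°: R = R0 + s = 31 + 111.1584 = 142.1584

θ=49.9°: 57.0674
θ=303.9°: 142.1584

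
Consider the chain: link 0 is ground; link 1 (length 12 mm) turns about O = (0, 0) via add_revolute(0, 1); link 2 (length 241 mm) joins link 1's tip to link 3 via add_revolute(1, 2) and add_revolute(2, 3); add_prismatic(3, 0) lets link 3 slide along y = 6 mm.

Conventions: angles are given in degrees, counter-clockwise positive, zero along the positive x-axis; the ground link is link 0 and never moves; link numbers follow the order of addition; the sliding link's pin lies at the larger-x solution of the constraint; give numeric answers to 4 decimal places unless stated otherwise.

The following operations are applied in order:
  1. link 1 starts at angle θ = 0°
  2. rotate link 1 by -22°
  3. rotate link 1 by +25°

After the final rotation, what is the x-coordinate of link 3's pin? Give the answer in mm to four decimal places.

geometry: r = 12 mm, L = 241 mm, e = 6 mm; θ starts at 0°
rotate link 1 by -22°: θ ← 0° -22° = -22°
rotate link 1 by +25°: θ ← -22° +25° = 3°
crank pin P = (r cos θ, r sin θ) = (11.983554, 0.628031)
h = r sin θ − e = 0.628031 − 6 = -5.371969
x = r cos θ + √(L² − h²) = 11.983554 + 240.940121 = 252.923676

252.9237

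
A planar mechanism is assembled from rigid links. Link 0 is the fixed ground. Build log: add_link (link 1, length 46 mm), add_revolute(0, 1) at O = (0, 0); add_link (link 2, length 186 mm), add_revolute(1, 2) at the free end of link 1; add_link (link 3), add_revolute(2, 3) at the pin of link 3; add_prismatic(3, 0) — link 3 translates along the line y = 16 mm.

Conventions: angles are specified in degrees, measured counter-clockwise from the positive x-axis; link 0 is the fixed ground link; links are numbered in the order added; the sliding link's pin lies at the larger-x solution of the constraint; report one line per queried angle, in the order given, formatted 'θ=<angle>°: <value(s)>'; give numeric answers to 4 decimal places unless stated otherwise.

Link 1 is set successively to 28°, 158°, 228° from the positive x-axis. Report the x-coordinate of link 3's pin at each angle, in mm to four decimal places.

geometry: r = 46 mm, L = 186 mm, e = 16 mm
θ=28°: crank pin P = (r cos θ, r sin θ) = (40.615589, 21.595692)
θ=28°: h = r sin θ − e = 21.595692 − 16 = 5.595692
θ=28°: x = r cos θ + √(L² − h²) = 40.615589 + 185.915810 = 226.531399
θ=158°: crank pin P = (r cos θ, r sin θ) = (-42.650457, 17.231903)
θ=158°: h = r sin θ − e = 17.231903 − 16 = 1.231903
θ=158°: x = r cos θ + √(L² − h²) = -42.650457 + 185.995920 = 143.345463
θ=228°: crank pin P = (r cos θ, r sin θ) = (-30.780008, -34.184662)
θ=228°: h = r sin θ − e = -34.184662 − 16 = -50.184662
θ=228°: x = r cos θ + √(L² − h²) = -30.780008 + 179.101925 = 148.321918

θ=28°: 226.5314
θ=158°: 143.3455
θ=228°: 148.3219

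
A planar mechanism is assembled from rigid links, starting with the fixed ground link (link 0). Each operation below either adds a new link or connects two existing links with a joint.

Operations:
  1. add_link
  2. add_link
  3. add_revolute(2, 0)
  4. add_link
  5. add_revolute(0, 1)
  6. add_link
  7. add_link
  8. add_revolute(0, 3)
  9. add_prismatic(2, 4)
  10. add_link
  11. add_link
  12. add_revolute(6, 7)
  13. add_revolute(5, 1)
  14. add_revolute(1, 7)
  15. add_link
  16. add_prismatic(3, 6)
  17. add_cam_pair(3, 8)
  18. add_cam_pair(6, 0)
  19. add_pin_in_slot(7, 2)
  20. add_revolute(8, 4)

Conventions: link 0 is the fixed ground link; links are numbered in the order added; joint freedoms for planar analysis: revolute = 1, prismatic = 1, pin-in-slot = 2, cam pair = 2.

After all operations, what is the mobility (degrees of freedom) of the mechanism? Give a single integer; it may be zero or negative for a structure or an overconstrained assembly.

link 0 = ground. State L|J1|J2 = 1|0|0
+link1  2|0|0
+link2  3|0|0
R(2,0) f=1→J1  3|1|0
+link3  4|1|0
R(0,1) f=1→J1  4|2|0
+link4  5|2|0
+link5  6|2|0
R(0,3) f=1→J1  6|3|0
P(2,4) f=1→J1  6|4|0
+link6  7|4|0
+link7  8|4|0
R(6,7) f=1→J1  8|5|0
R(5,1) f=1→J1  8|6|0
R(1,7) f=1→J1  8|7|0
+link8  9|7|0
P(3,6) f=1→J1  9|8|0
C(3,8) f=2→J2  9|8|1
C(6,0) f=2→J2  9|8|2
PS(7,2) f=2→J2  9|8|3
R(8,4) f=1→J1  9|9|3
M = 3(9−1)−2·9−3 = 24−18−3 = 3

M = 3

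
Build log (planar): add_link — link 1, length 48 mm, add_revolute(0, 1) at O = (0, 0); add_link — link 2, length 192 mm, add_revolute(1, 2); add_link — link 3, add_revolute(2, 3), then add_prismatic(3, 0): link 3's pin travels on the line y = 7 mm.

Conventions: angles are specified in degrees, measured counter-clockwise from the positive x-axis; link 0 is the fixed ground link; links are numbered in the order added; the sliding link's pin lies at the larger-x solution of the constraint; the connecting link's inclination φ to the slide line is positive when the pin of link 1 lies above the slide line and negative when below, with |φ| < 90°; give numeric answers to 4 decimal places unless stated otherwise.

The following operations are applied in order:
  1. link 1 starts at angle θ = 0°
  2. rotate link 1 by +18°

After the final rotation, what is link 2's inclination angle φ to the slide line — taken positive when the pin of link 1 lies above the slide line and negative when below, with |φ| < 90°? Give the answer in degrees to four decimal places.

geometry: r = 48 mm, L = 192 mm, e = 7 mm; θ starts at 0°
rotate link 1 by +18°: θ ← 0° +18° = 18°
h = r sin θ − e = 14.832816 − 7 = 7.832816
sin φ = h / L = 7.832816 / 192 = 0.04079592
φ = arcsin(0.04079592) = 2.338083°

2.3381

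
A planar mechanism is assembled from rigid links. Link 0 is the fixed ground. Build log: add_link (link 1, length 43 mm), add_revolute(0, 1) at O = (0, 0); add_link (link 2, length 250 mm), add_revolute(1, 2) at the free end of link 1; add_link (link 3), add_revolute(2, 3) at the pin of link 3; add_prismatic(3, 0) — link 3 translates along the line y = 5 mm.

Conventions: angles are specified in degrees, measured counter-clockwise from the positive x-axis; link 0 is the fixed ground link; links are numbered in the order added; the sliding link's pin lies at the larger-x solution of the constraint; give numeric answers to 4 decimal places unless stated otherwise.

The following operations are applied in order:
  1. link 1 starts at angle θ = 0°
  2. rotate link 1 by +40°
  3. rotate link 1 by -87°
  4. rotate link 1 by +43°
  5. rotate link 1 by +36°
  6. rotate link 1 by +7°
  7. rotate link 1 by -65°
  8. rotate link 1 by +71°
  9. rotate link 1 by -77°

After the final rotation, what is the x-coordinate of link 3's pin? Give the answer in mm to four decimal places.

geometry: r = 43 mm, L = 250 mm, e = 5 mm; θ starts at 0°
rotate link 1 by +40°: θ ← 0° +40° = 40°
rotate link 1 by -87°: θ ← 40° -87° = -47°
rotate link 1 by +43°: θ ← -47° +43° = -4°
rotate link 1 by +36°: θ ← -4° +36° = 32°
rotate link 1 by +7°: θ ← 32° +7° = 39°
rotate link 1 by -65°: θ ← 39° -65° = -26°
rotate link 1 by +71°: θ ← -26° +71° = 45°
rotate link 1 by -77°: θ ← 45° -77° = -32°
crank pin P = (r cos θ, r sin θ) = (36.466068, -22.786528)
h = r sin θ − e = -22.786528 − 5 = -27.786528
x = r cos θ + √(L² − h²) = 36.466068 + 248.451019 = 284.917087

284.9171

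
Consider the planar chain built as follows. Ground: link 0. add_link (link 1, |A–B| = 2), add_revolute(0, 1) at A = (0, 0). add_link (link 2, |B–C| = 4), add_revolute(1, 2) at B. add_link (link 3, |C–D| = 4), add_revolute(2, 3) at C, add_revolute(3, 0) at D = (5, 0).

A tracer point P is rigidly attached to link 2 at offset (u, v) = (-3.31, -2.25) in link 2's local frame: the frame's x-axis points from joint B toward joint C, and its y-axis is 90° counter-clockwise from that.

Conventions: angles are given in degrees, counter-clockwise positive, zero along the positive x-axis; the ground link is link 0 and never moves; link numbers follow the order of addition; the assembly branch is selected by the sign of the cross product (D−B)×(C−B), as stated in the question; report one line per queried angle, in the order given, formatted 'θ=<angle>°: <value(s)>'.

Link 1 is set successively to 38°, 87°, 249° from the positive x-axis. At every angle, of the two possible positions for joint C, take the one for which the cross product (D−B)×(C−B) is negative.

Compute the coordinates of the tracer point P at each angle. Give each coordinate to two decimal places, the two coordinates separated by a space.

A=(0,0), D=(5.00,0)
θ=38°: B = A + 2.00·(cos38°, sin38°) = (1.5760, 1.2313)
θ=38°: |BD| = 3.6387
θ=38°: circle(B,4.00) ∩ circle(D,4.00): a=1.8193, h=3.5623
θ=38°:   candidates: C₊=(4.4935,3.9678) cross=12.962; C₋=(2.0825,-2.7365) cross=-12.962
θ=38°:   branch - wants cross < 0 → take C=(2.0825,-2.7365) (cross=-12.962)
θ=38°: ex = (C−B)/|BC| = (0.1266,-0.9920); ey = (0.9920,0.1266)
θ=38°: P = B + -3.31·ex + -2.25·ey = (-1.0750,4.2298)
θ=87°: B = A + 2.00·(cos87°, sin87°) = (0.1047, 1.9973)
θ=87°: |BD| = 5.2871
θ=87°: circle(B,4.00) ∩ circle(D,4.00): a=2.6435, h=3.0019
θ=87°:   candidates: C₊=(3.6864,3.7781) cross=15.872; C₋=(1.4183,-1.7809) cross=-15.872
θ=87°:   branch - wants cross < 0 → take C=(1.4183,-1.7809) (cross=-15.872)
θ=87°: ex = (C−B)/|BC| = (0.3284,-0.9445); ey = (0.9445,0.3284)
θ=87°: P = B + -3.31·ex + -2.25·ey = (-3.1076,4.3847)
θ=249°: B = A + 2.00·(cos249°, sin249°) = (-0.7167, -1.8672)
θ=249°: |BD| = 6.0139
θ=249°: circle(B,4.00) ∩ circle(D,4.00): a=3.0070, h=2.6378
θ=249°:   candidates: C₊=(1.3227,1.5739) cross=15.864; C₋=(2.9606,-3.4411) cross=-15.864
θ=249°:   branch - wants cross < 0 → take C=(2.9606,-3.4411) (cross=-15.864)
θ=249°: ex = (C−B)/|BC| = (0.9193,-0.3935); ey = (0.3935,0.9193)
θ=249°: P = B + -3.31·ex + -2.25·ey = (-4.6451,-2.6333)

θ=38°: -1.07 4.23
θ=87°: -3.11 4.38
θ=249°: -4.65 -2.63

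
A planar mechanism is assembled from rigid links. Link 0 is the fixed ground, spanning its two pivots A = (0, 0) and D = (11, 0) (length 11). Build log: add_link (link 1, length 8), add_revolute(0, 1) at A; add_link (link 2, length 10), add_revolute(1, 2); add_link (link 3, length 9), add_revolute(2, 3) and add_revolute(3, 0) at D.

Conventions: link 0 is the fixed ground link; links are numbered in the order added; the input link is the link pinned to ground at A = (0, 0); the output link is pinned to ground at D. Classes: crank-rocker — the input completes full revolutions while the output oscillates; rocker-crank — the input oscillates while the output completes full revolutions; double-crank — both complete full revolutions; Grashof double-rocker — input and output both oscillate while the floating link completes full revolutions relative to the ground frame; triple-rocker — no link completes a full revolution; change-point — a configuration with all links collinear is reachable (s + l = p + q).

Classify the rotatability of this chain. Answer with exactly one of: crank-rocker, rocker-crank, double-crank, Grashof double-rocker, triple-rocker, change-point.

lengths: ground=11, input=8, coupler=10, output=9
sorted: s=8 (shortest), l=11 (longest), p+q=19
s + l = 19 vs p + q = 19
s + l = p + q → change-point (collinear configuration reachable)

change-point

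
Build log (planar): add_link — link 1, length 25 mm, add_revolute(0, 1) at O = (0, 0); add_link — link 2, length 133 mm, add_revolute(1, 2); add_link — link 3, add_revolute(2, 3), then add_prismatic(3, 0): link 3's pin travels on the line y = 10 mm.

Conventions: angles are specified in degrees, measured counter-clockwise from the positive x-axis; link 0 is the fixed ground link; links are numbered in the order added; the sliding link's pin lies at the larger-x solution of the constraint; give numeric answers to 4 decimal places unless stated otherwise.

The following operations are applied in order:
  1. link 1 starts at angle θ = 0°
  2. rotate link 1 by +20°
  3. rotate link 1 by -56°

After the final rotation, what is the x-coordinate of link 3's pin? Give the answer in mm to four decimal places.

geometry: r = 25 mm, L = 133 mm, e = 10 mm; θ starts at 0°
rotate link 1 by +20°: θ ← 0° +20° = 20°
rotate link 1 by -56°: θ ← 20° -56° = -36°
crank pin P = (r cos θ, r sin θ) = (20.225425, -14.694631)
h = r sin θ − e = -14.694631 − 10 = -24.694631
x = r cos θ + √(L² − h²) = 20.225425 + 130.687318 = 150.912743

150.9127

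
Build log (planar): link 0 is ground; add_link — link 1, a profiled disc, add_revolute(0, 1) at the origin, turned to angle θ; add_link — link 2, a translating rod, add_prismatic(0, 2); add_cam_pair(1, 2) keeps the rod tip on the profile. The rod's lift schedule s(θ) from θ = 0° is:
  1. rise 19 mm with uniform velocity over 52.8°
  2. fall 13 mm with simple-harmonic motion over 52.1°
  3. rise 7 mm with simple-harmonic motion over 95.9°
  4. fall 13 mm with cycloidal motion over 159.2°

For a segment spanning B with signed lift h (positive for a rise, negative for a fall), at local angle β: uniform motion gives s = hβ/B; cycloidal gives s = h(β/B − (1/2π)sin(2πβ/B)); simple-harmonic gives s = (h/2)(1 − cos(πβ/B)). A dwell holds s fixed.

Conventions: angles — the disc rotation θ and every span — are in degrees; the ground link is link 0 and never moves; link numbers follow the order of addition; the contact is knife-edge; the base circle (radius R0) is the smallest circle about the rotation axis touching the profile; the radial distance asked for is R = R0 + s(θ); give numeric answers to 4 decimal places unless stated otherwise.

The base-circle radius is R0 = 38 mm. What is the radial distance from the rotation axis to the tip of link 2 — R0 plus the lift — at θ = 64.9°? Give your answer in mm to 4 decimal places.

seg 1 [0°–52.8°] uniform, h=19: full span → s += 19 → s = 19.0000
seg 2 [52.8°–104.9°] simple-harmonic, h=-13: θ=64.9° here. β=12.1, B=52.1. -13/2·(1 − cos(π·0.2322)) = -1.6547 → s = 17.3453
R = R0 + s = 38 + 17.3453 = 55.3453

55.3453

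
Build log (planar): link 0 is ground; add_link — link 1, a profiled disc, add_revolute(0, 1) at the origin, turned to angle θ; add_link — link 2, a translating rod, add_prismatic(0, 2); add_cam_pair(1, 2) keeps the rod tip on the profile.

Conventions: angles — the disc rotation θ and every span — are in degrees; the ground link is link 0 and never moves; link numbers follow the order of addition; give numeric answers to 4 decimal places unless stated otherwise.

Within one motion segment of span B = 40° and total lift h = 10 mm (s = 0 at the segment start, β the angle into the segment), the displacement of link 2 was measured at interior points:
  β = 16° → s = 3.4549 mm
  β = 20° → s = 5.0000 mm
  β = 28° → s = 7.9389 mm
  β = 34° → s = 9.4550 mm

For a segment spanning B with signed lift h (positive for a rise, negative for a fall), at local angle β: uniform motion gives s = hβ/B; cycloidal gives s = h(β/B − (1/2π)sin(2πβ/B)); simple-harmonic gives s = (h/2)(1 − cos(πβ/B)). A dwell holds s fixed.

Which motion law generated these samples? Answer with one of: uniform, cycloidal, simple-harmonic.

candidates at β/B = r: uniform s = h·r (linear in β); cycloidal s = h·(r − sin(2πr)/(2π)); simple-harmonic s = (h/2)(1 − cos(πr))
β=16°: printed 3.4549 | uniform 4.0000, cycloidal 3.0645, simple-harmonic 3.4549
β=20°: printed 5.0000 | uniform 5.0000, cycloidal 5.0000, simple-harmonic 5.0000
β=28°: printed 7.9389 | uniform 7.0000, cycloidal 8.5137, simple-harmonic 7.9389
β=34°: printed 9.4550 | uniform 8.5000, cycloidal 9.7876, simple-harmonic 9.4550
only one law matches every sample → simple-harmonic

simple-harmonic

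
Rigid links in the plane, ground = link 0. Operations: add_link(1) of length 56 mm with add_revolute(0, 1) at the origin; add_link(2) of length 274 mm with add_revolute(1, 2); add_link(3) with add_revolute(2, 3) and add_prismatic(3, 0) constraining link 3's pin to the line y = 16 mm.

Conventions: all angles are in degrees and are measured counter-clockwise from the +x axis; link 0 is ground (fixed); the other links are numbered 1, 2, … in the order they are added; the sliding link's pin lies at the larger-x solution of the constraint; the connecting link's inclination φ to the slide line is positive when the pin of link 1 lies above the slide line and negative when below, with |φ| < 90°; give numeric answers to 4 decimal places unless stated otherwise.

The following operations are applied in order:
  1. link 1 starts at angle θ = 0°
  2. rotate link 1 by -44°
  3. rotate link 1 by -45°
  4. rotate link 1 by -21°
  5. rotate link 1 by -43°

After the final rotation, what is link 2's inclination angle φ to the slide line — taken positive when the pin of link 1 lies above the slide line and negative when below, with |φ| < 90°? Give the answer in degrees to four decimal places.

geometry: r = 56 mm, L = 274 mm, e = 16 mm; θ starts at 0°
rotate link 1 by -44°: θ ← 0° -44° = -44°
rotate link 1 by -45°: θ ← -44° -45° = -89°
rotate link 1 by -21°: θ ← -89° -21° = -110°
rotate link 1 by -43°: θ ← -110° -43° = -153°
h = r sin θ − e = -25.423468 − 16 = -41.423468
sin φ = h / L = -41.423468 / 274 = -0.15118054
φ = arcsin(-0.15118054) = -8.695347°

-8.6953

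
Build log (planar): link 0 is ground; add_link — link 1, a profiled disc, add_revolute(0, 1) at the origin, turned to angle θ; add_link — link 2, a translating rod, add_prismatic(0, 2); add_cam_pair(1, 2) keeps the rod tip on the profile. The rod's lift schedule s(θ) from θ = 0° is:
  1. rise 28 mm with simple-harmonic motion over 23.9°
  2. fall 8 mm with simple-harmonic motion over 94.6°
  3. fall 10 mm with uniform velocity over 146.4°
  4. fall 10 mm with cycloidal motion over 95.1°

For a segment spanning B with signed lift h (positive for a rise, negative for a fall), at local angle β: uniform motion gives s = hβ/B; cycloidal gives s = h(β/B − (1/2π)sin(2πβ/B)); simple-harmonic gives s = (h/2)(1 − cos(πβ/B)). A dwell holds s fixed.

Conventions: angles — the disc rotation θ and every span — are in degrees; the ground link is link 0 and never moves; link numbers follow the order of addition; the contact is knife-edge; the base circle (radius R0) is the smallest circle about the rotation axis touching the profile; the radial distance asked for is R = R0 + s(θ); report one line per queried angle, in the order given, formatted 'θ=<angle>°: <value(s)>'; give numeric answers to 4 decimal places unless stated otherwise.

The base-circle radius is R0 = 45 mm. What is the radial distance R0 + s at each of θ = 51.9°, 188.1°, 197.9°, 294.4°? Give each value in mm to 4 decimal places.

seg 1 [0°–23.9°] simple-harmonic, h=28: full span → s += 28 → s = 28.0000
seg 2 [23.9°–118.5°] simple-harmonic, h=-8: θ=51.9° here. β=28, B=94.6. -8/2·(1 − cos(π·0.2960)) = -1.6082 → s = 26.3918
seg 2 [23.9°–118.5°] simple-harmonic, h=-8: full span → s += -8 → s = 20.0000
seg 3 [118.5°–264.9°] uniform, h=-10: θ=188.1° here. β=69.6, B=146.4. -10·69.6/146.4 = -4.7541 → s = 15.2459
seg 3 [118.5°–264.9°] uniform, h=-10: θ=197.9° here. β=79.4, B=146.4. -10·79.4/146.4 = -5.4235 → s = 14.5765
seg 3 [118.5°–264.9°] uniform, h=-10: full span → s += -10 → s = 10.0000
seg 4 [264.9°–360°] cycloidal, h=-10: θ=294.4° here. β=29.5, B=95.1. -10·(0.3102 − sin(2π·0.3102)/(2π)) = -1.6229 → s = 8.3771
θ=51.9°: R = R0 + s = 45 + 26.3918 = 71.3918
θ=188.1°: R = R0 + s = 45 + 15.2459 = 60.2459
θ=197.9°: R = R0 + s = 45 + 14.5765 = 59.5765
θ=294.4°: R = R0 + s = 45 + 8.3771 = 53.3771

θ=51.9°: 71.3918
θ=188.1°: 60.2459
θ=197.9°: 59.5765
θ=294.4°: 53.3771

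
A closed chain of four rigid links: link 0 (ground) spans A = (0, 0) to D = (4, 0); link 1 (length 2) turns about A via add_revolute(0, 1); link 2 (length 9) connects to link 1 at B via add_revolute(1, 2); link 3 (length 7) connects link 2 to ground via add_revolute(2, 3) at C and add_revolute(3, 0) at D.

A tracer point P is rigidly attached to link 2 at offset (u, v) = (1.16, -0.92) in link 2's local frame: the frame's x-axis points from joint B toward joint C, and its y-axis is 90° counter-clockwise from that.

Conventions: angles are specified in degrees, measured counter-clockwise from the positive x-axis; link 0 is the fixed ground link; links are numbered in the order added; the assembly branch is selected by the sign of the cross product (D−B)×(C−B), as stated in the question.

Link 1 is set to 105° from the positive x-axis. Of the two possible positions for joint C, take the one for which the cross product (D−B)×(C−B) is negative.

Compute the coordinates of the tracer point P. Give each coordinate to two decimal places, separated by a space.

A=(0,0), D=(4.00,0)
B = A + 2.00·(cos105°, sin105°) = (-0.5176, 1.9319)
|BD| = 4.9134
circle(B,9.00) ∩ circle(D,7.00): a=5.7131, h=6.9542
  candidates: C₊=(7.4696,6.0796) cross=34.168; C₋=(2.0011,-6.7085) cross=-34.168
  branch - wants cross < 0 → take C=(2.0011,-6.7085) (cross=-34.168)
ex = (C−B)/|BC| = (0.2799,-0.9600); ey = (0.9600,0.2799)
P = B + 1.16·ex + -0.92·ey = (-1.0762,0.5607)

-1.08 0.56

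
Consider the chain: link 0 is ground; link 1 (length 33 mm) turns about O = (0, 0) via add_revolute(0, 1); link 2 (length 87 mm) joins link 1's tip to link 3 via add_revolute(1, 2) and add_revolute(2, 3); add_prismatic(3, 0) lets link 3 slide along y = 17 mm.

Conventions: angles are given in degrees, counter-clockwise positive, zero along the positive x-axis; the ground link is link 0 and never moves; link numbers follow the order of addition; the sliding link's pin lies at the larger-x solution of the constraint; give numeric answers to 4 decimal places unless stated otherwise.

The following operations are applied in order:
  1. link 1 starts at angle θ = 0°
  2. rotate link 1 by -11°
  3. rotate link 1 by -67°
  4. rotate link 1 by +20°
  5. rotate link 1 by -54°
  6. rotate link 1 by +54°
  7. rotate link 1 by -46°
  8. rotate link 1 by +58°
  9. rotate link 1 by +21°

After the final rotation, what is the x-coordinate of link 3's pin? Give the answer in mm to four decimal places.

geometry: r = 33 mm, L = 87 mm, e = 17 mm; θ starts at 0°
rotate link 1 by -11°: θ ← 0° -11° = -11°
rotate link 1 by -67°: θ ← -11° -67° = -78°
rotate link 1 by +20°: θ ← -78° +20° = -58°
rotate link 1 by -54°: θ ← -58° -54° = -112°
rotate link 1 by +54°: θ ← -112° +54° = -58°
rotate link 1 by -46°: θ ← -58° -46° = -104°
rotate link 1 by +58°: θ ← -104° +58° = -46°
rotate link 1 by +21°: θ ← -46° +21° = -25°
crank pin P = (r cos θ, r sin θ) = (29.908157, -13.946403)
h = r sin θ − e = -13.946403 − 17 = -30.946403
x = r cos θ + √(L² − h²) = 29.908157 + 81.310025 = 111.218182

111.2182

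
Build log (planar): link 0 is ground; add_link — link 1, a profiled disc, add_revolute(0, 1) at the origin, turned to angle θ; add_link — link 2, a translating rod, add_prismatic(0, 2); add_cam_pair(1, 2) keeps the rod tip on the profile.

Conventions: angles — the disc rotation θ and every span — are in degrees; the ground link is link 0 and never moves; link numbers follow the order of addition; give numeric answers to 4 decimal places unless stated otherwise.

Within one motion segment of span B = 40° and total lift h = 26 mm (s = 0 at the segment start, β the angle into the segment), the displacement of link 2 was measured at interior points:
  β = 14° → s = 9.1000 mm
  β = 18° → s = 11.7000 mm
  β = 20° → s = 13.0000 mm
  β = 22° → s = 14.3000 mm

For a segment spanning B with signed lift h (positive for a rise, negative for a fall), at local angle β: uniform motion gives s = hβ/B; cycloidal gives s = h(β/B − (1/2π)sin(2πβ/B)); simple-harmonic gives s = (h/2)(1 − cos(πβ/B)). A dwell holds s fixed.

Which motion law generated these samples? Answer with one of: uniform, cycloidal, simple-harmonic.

candidates at β/B = r: uniform s = h·r (linear in β); cycloidal s = h·(r − sin(2πr)/(2π)); simple-harmonic s = (h/2)(1 − cos(πr))
β=14°: printed 9.1000 | uniform 9.1000, cycloidal 5.7523, simple-harmonic 7.0981
β=18°: printed 11.7000 | uniform 11.7000, cycloidal 10.4213, simple-harmonic 10.9664
β=20°: printed 13.0000 | uniform 13.0000, cycloidal 13.0000, simple-harmonic 13.0000
β=22°: printed 14.3000 | uniform 14.3000, cycloidal 15.5787, simple-harmonic 15.0336
only one law matches every sample → uniform

uniform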